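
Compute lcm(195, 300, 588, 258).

8217300

lcm(195, 300) = 195·300/gcd = 58500/15 = 3900
lcm(3900, 588) = 3900·588/gcd = 2293200/12 = 191100
lcm(191100, 258) = 191100·258/gcd = 49303800/6 = 8217300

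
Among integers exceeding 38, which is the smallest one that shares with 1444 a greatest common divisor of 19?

57

gcd(t, 1444) = 19 forces 19 | t; write t = 19s. Then gcd(19s, 19·76) = 19·gcd(s, 76), so need gcd(s, 76) = 1.
19s > 38 gives s ≥ 3. The least s ≥ 3 coprime to 76 is 3, so t = 19·3 = 57.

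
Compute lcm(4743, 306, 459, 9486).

4743 = 3² · 17 · 31; 306 = 2 · 3² · 17; 459 = 3³ · 17; 9486 = 2 · 3² · 17 · 31
lcm takes max exponent of each prime: 2 · 3³ · 17 · 31 = 28458

28458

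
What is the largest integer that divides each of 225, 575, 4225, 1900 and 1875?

25

225 = 3² · 5²; 575 = 5² · 23; 4225 = 5² · 13²; 1900 = 2² · 5² · 19; 1875 = 3 · 5⁴
gcd takes min exponent of each prime: 5² = 25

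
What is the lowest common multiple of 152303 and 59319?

9034461657

gcd first: 152303 = 2·59319 + 33665; 59319 = 1·33665 + 25654; 33665 = 1·25654 + 8011; 25654 = 3·8011 + 1621; 8011 = 4·1621 + 1527; 1621 = 1·1527 + 94; 1527 = 16·94 + 23; 94 = 4·23 + 2; 23 = 11·2 + 1; 2 = 2·1 + 0 → gcd = 1
lcm = 152303·59319/gcd = 9034461657/1 = 9034461657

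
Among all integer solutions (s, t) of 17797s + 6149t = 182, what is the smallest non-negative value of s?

gcd(17797, 6149) = 13 (Euclid: 17797 = 2·6149 + 5499; 6149 = 1·5499 + 650; 5499 = 8·650 + 299; 650 = 2·299 + 52; 299 = 5·52 + 39; 52 = 1·39 + 13; 39 = 3·13 + 0), and 13 | 182.
Extended Euclid: 17797·(-123) + 6149·(356) = 13. Scale by 14: s₀ = -1722.
General solution s = s₀ + 473k; reducing mod 473 gives s = 170 (and t = -492).

170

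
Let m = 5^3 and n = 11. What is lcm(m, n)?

1375

max exponent per prime: 5^3 · 11 = 1375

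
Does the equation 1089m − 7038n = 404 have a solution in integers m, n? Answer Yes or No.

No

gcd(1089, 7038): 7038 = 6·1089 + 504; 1089 = 2·504 + 81; 504 = 6·81 + 18; 81 = 4·18 + 9; 18 = 2·9 + 0 → 9
9 does not divide 404, so a solution does not exist.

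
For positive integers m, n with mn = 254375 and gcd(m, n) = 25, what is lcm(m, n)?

10175

gcd·lcm = product, so lcm = 254375/25 = 10175.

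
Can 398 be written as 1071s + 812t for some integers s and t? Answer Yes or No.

gcd(1071, 812): 1071 = 1·812 + 259; 812 = 3·259 + 35; 259 = 7·35 + 14; 35 = 2·14 + 7; 14 = 2·7 + 0 → 7
7 does not divide 398, so a solution does not exist.

No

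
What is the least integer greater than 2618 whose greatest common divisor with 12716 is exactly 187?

2805

12716 = 187·68. Any m with gcd(m, 12716) = 187 is a multiple of 187, say 187s, with s coprime to 68.
Need s > 2618/187, so s ≥ 15. First s ≥ 15 with gcd(s, 68) = 1 is s = 15. Thus m = 187·15 = 2805.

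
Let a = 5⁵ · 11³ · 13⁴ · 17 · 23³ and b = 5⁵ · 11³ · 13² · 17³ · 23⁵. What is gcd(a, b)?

145394243190625

min exponent per shared prime: 5⁵ · 11³ · 13² · 17 · 23³ = 145394243190625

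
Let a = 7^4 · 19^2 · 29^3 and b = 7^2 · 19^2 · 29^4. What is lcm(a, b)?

max exponent per prime: 7^4 · 19^2 · 29^4 = 613043586841

613043586841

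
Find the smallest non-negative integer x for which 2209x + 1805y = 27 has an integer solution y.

773

Euclid: 2209 = 1·1805 + 404; 1805 = 4·404 + 189; 404 = 2·189 + 26; 189 = 7·26 + 7; 26 = 3·7 + 5; 7 = 1·5 + 2; 5 = 2·2 + 1; 2 = 2·1 + 0 → gcd = 1; 27 = 1·27.
Back-substitution yields 2209·(764) + 1805·(-935) = 1, so one solution is x = 764·27 = 20628, y = -935·27 = -25245.
Solutions in x differ by 1805/1 = 1805; the one in [0, 1805) is 20628 mod 1805 = 773.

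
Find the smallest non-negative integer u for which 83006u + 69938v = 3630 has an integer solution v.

gcd(83006, 69938) = 242 (Euclid: 83006 = 1·69938 + 13068; 69938 = 5·13068 + 4598; 13068 = 2·4598 + 3872; 4598 = 1·3872 + 726; 3872 = 5·726 + 242; 726 = 3·242 + 0), and 242 | 3630.
Extended Euclid: 83006·(91) + 69938·(-108) = 242. Scale by 15: u₀ = 1365.
General solution u = u₀ + 289t; reducing mod 289 gives u = 209 (and v = -248).

209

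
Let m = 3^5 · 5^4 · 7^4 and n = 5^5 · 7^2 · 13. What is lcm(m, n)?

23702371875

max exponent per prime: 3^5 · 5^5 · 7^4 · 13 = 23702371875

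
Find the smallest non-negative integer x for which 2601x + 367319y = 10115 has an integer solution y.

Euclid: 367319 = 141·2601 + 578; 2601 = 4·578 + 289; 578 = 2·289 + 0 → gcd = 289; 10115 = 289·35.
Back-substitution yields 2601·(565) + 367319·(-4) = 289, so one solution is x = 565·35 = 19775, y = -4·35 = -140.
Solutions in x differ by 367319/289 = 1271; the one in [0, 1271) is 19775 mod 1271 = 710.

710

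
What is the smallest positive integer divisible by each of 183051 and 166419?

183051 = 3² · 11 · 43²; 166419 = 3² · 11 · 41²
max exponents: 3² · 11 · 41² · 43² = 307708731

307708731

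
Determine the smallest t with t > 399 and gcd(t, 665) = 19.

gcd(t, 665) = 19 forces 19 | t; write t = 19s. Then gcd(19s, 19·35) = 19·gcd(s, 35), so need gcd(s, 35) = 1.
19s > 399 gives s ≥ 22. The least s ≥ 22 coprime to 35 is 22, so t = 19·22 = 418.

418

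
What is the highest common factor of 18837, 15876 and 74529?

gcd(18837, 15876): 18837 = 1·15876 + 2961; 15876 = 5·2961 + 1071; 2961 = 2·1071 + 819; 1071 = 1·819 + 252; 819 = 3·252 + 63; 252 = 4·63 + 0 → 63
gcd(63, 74529): 74529 = 1183·63 + 0 → 63

63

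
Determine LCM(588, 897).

175812

588 = 2² · 3 · 7²; 897 = 3 · 13 · 23
max exponents: 2² · 3 · 7² · 13 · 23 = 175812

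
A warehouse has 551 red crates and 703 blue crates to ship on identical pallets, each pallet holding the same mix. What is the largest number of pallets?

551 = 19 · 29
703 = 19 · 37
Common: 19 = 19

19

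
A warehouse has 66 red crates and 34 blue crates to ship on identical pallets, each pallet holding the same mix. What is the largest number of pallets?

Euclid: 66 = 1·34 + 32; 34 = 1·32 + 2; 32 = 16·2 + 0. Last nonzero remainder: 2.

2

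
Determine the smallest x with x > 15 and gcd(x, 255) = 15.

255 = 15·17. Any x with gcd(x, 255) = 15 is a multiple of 15, say 15s, with s coprime to 17.
Need s > 15/15, so s ≥ 2. First s ≥ 2 with gcd(s, 17) = 1 is s = 2. Thus x = 15·2 = 30.

30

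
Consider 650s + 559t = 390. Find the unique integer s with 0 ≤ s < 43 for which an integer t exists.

35

Euclid: 650 = 1·559 + 91; 559 = 6·91 + 13; 91 = 7·13 + 0 → gcd = 13; 390 = 13·30.
Back-substitution yields 650·(-6) + 559·(7) = 13, so one solution is s = -6·30 = -180, t = 7·30 = 210.
Solutions in s differ by 559/13 = 43; the one in [0, 43) is -180 mod 43 = 35.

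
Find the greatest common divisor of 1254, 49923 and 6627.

gcd(1254, 49923): 49923 = 39·1254 + 1017; 1254 = 1·1017 + 237; 1017 = 4·237 + 69; 237 = 3·69 + 30; 69 = 2·30 + 9; 30 = 3·9 + 3; 9 = 3·3 + 0 → 3
gcd(3, 6627): 6627 = 2209·3 + 0 → 3

3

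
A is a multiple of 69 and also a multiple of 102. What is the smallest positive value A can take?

69 = 3 · 23; 102 = 2 · 3 · 17
max exponents: 2 · 3 · 17 · 23 = 2346

2346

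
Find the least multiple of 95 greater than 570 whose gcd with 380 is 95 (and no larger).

665

gcd(m, 380) = 95 forces 95 | m; write m = 95s. Then gcd(95s, 95·4) = 95·gcd(s, 4), so need gcd(s, 4) = 1.
95s > 570 gives s ≥ 7. The least s ≥ 7 coprime to 4 is 7, so m = 95·7 = 665.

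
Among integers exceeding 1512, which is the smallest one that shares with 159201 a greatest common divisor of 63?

Multiples of 63 above 1512: 63·25, 63·26, … . Need the cofactor coprime to 159201/63 = 2527.
Checking s = 25, 26, … the first with gcd(s, 2527) = 1 is s = 25, giving 1575.

1575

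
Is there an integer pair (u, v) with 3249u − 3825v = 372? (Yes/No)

By Bézout, 3249u − 3825v = 372 has integer solutions iff gcd(3249, 3825) | 372.
Euclid: 3825 = 1·3249 + 576; 3249 = 5·576 + 369; 576 = 1·369 + 207; 369 = 1·207 + 162; 207 = 1·162 + 45; 162 = 3·45 + 27; 45 = 1·27 + 18; 27 = 1·18 + 9; 18 = 2·9 + 0. gcd = 9; 372 mod 9 = 3. No.

No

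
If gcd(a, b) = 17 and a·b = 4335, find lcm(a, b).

255

Since gcd(a,b)·lcm(a,b) = ab, lcm = 4335/17 = 255.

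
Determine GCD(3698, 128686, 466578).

gcd(3698, 128686): 128686 = 34·3698 + 2954; 3698 = 1·2954 + 744; 2954 = 3·744 + 722; 744 = 1·722 + 22; 722 = 32·22 + 18; 22 = 1·18 + 4; 18 = 4·4 + 2; 4 = 2·2 + 0 → 2
gcd(2, 466578): 466578 = 233289·2 + 0 → 2

2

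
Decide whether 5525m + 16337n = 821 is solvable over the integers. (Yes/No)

No

gcd(5525, 16337): 16337 = 2·5525 + 5287; 5525 = 1·5287 + 238; 5287 = 22·238 + 51; 238 = 4·51 + 34; 51 = 1·34 + 17; 34 = 2·17 + 0 → 17
17 does not divide 821, so a solution does not exist.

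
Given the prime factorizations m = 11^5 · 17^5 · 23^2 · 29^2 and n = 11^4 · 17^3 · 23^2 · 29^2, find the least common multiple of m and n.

101732496117357523

max exponent per prime: 11^5 · 17^5 · 23^2 · 29^2 = 101732496117357523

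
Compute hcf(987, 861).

Euclid: 987 = 1·861 + 126; 861 = 6·126 + 105; 126 = 1·105 + 21; 105 = 5·21 + 0. Last nonzero remainder: 21.

21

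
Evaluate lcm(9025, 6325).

9025 = 5² · 19²; 6325 = 5² · 11 · 23
max exponents: 5² · 11 · 19² · 23 = 2283325

2283325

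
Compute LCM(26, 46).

gcd first: 46 = 1·26 + 20; 26 = 1·20 + 6; 20 = 3·6 + 2; 6 = 3·2 + 0 → gcd = 2
lcm = 26·46/gcd = 1196/2 = 598

598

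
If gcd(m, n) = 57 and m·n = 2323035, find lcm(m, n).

gcd·lcm = product, so lcm = 2323035/57 = 40755.

40755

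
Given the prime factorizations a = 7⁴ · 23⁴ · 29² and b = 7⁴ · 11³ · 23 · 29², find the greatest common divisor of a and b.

46442543

min exponent per shared prime: 7⁴ · 23 · 29² = 46442543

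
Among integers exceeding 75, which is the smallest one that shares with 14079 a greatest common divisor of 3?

81

gcd(k, 14079) = 3 forces 3 | k; write k = 3s. Then gcd(3s, 3·4693) = 3·gcd(s, 4693), so need gcd(s, 4693) = 1.
3s > 75 gives s ≥ 26. The least s ≥ 26 coprime to 4693 is 27, so k = 3·27 = 81.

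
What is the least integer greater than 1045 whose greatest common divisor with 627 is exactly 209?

Multiples of 209 above 1045: 209·6, 209·7, … . Need the cofactor coprime to 627/209 = 3.
Checking s = 6, 7, … the first with gcd(s, 3) = 1 is s = 7, giving 1463.

1463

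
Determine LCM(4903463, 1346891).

4903463 = 17² · 19² · 47; 1346891 = 7 · 13 · 19² · 41
max exponents: 7 · 13 · 17² · 19² · 41 · 47 = 18294820453

18294820453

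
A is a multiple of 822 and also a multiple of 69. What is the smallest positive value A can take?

18906

822 = 2 · 3 · 137; 69 = 3 · 23
max exponents: 2 · 3 · 23 · 137 = 18906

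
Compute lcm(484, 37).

17908

484 = 2² · 11²; 37 = 37
max exponents: 2² · 11² · 37 = 17908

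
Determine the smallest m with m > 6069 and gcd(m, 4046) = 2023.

gcd(m, 4046) = 2023 forces 2023 | m; write m = 2023s. Then gcd(2023s, 2023·2) = 2023·gcd(s, 2), so need gcd(s, 2) = 1.
2023s > 6069 gives s ≥ 4. The least s ≥ 4 coprime to 2 is 5, so m = 2023·5 = 10115.

10115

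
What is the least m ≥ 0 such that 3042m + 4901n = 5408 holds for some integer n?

5

Euclid: 4901 = 1·3042 + 1859; 3042 = 1·1859 + 1183; 1859 = 1·1183 + 676; 1183 = 1·676 + 507; 676 = 1·507 + 169; 507 = 3·169 + 0 → gcd = 169; 5408 = 169·32.
Back-substitution yields 3042·(-8) + 4901·(5) = 169, so one solution is m = -8·32 = -256, n = 5·32 = 160.
Solutions in m differ by 4901/169 = 29; the one in [0, 29) is -256 mod 29 = 5.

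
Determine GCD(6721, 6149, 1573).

gcd(6721, 6149): 6721 = 1·6149 + 572; 6149 = 10·572 + 429; 572 = 1·429 + 143; 429 = 3·143 + 0 → 143
gcd(143, 1573): 1573 = 11·143 + 0 → 143

143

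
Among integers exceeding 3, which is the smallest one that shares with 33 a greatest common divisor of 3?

33 = 3·11. Any t with gcd(t, 33) = 3 is a multiple of 3, say 3s, with s coprime to 11.
Need s > 3/3, so s ≥ 2. First s ≥ 2 with gcd(s, 11) = 1 is s = 2. Thus t = 3·2 = 6.

6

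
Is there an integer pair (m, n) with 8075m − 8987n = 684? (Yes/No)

Yes

gcd(8075, 8987): 8987 = 1·8075 + 912; 8075 = 8·912 + 779; 912 = 1·779 + 133; 779 = 5·133 + 114; 133 = 1·114 + 19; 114 = 6·19 + 0 → 19
19 divides 684, so a solution exists.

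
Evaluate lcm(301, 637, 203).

301 = 7 · 43; 637 = 7² · 13; 203 = 7 · 29
lcm takes max exponent of each prime: 7² · 13 · 29 · 43 = 794339

794339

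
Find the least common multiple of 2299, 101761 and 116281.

1858054099

2299 = 11² · 19; 101761 = 11² · 29²; 116281 = 11² · 31²
lcm takes max exponent of each prime: 11² · 19 · 29² · 31² = 1858054099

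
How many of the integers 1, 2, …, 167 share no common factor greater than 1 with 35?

35 = 5·7. Inclusion–exclusion on these primes:
167 − ⌊167/5⌋ − ⌊167/7⌋ + ⌊167/35⌋ = 115

115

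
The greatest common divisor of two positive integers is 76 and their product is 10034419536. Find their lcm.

For any two positive integers, gcd × lcm equals their product. Hence lcm = 10034419536 / 76 = 132031836.

132031836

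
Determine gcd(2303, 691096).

Euclid: 691096 = 300·2303 + 196; 2303 = 11·196 + 147; 196 = 1·147 + 49; 147 = 3·49 + 0. Last nonzero remainder: 49.

49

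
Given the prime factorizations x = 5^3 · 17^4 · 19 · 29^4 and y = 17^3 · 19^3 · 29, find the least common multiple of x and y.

max exponent per prime: 5^3 · 17^4 · 19^3 · 29^4 = 50647555961807375

50647555961807375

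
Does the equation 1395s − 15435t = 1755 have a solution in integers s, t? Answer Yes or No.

gcd(1395, 15435): 15435 = 11·1395 + 90; 1395 = 15·90 + 45; 90 = 2·45 + 0 → 45
45 divides 1755, so a solution exists.

Yes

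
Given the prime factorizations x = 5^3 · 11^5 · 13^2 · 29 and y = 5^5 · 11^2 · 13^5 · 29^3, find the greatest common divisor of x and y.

min exponent per shared prime: 5^3 · 11^2 · 13^2 · 29 = 74127625

74127625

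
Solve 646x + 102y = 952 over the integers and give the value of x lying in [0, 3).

1

Reduce mod 102: 646x ≡ 952 (mod 102). With g = gcd(646, 102) = 34 dividing 952, divide through: 19x ≡ 28 (mod 3).
Since gcd(19, 3) = 1, x ≡ 28·(19)⁻¹ ≡ 1 (mod 3). Smallest non-negative: 1.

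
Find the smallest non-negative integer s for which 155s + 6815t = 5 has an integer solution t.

gcd(155, 6815) = 5 (Euclid: 6815 = 43·155 + 150; 155 = 1·150 + 5; 150 = 30·5 + 0), and 5 | 5.
Extended Euclid: 155·(44) + 6815·(-1) = 5. Scale by 1: s₀ = 44.
General solution s = s₀ + 1363k; reducing mod 1363 gives s = 44 (and t = -1).

44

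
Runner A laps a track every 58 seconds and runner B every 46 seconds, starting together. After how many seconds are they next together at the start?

gcd first: 58 = 1·46 + 12; 46 = 3·12 + 10; 12 = 1·10 + 2; 10 = 5·2 + 0 → gcd = 2
lcm = 58·46/gcd = 2668/2 = 1334

1334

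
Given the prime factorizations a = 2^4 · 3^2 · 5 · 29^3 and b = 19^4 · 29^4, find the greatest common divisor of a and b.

min exponent per shared prime: 29^3 = 24389

24389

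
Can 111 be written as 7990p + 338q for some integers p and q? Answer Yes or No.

gcd(7990, 338): 7990 = 23·338 + 216; 338 = 1·216 + 122; 216 = 1·122 + 94; 122 = 1·94 + 28; 94 = 3·28 + 10; 28 = 2·10 + 8; 10 = 1·8 + 2; 8 = 4·2 + 0 → 2
2 does not divide 111, so a solution does not exist.

No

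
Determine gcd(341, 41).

1

Euclid: 341 = 8·41 + 13; 41 = 3·13 + 2; 13 = 6·2 + 1; 2 = 2·1 + 0. Last nonzero remainder: 1.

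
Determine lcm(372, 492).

372 = 2² · 3 · 31; 492 = 2² · 3 · 41
max exponents: 2² · 3 · 31 · 41 = 15252

15252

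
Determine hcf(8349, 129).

3

8349 = 3 · 11² · 23
129 = 3 · 43
Common: 3 = 3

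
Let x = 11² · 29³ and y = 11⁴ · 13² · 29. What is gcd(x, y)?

3509

min exponent per shared prime: 11² · 29 = 3509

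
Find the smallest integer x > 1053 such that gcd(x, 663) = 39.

663 = 39·17. Any x with gcd(x, 663) = 39 is a multiple of 39, say 39s, with s coprime to 17.
Need s > 1053/39, so s ≥ 28. First s ≥ 28 with gcd(s, 17) = 1 is s = 28. Thus x = 39·28 = 1092.

1092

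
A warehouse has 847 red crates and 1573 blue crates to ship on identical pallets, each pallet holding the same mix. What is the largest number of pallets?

121

847 = 7 · 11²
1573 = 11² · 13
Common: 11² = 121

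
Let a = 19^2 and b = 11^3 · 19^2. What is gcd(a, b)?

361

min exponent per shared prime: 19^2 = 361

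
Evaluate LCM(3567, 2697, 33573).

3567 = 3 · 29 · 41; 2697 = 3 · 29 · 31; 33573 = 3 · 19² · 31
lcm takes max exponent of each prime: 3 · 19² · 29 · 31 · 41 = 39918297

39918297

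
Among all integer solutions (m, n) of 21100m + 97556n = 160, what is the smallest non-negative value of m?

1572

gcd(21100, 97556) = 4 (Euclid: 97556 = 4·21100 + 13156; 21100 = 1·13156 + 7944; 13156 = 1·7944 + 5212; 7944 = 1·5212 + 2732; 5212 = 1·2732 + 2480; 2732 = 1·2480 + 252; 2480 = 9·252 + 212; 252 = 1·212 + 40; 212 = 5·40 + 12; 40 = 3·12 + 4; 12 = 3·4 + 0), and 4 | 160.
Extended Euclid: 21100·(7356) + 97556·(-1591) = 4. Scale by 40: m₀ = 294240.
General solution m = m₀ + 24389t; reducing mod 24389 gives m = 1572 (and n = -340).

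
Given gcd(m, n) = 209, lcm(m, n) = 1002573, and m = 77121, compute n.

2717

m·n = gcd·lcm = 209·1002573 = 209537757, so n = 209537757/77121 = 2717.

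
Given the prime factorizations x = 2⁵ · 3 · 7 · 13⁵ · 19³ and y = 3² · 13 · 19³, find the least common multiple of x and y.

5134144552992

max exponent per prime: 2⁵ · 3² · 7 · 13⁵ · 19³ = 5134144552992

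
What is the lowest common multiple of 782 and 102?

gcd first: 782 = 7·102 + 68; 102 = 1·68 + 34; 68 = 2·34 + 0 → gcd = 34
lcm = 782·102/gcd = 79764/34 = 2346

2346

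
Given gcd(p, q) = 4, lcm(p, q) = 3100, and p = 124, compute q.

p·q = gcd·lcm = 4·3100 = 12400, so q = 12400/124 = 100.

100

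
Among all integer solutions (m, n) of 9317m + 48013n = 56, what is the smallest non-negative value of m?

gcd(9317, 48013) = 7 (Euclid: 48013 = 5·9317 + 1428; 9317 = 6·1428 + 749; 1428 = 1·749 + 679; 749 = 1·679 + 70; 679 = 9·70 + 49; 70 = 1·49 + 21; 49 = 2·21 + 7; 21 = 3·7 + 0), and 7 | 56.
Extended Euclid: 9317·(-2051) + 48013·(398) = 7. Scale by 8: m₀ = -16408.
General solution m = m₀ + 6859t; reducing mod 6859 gives m = 4169 (and n = -809).

4169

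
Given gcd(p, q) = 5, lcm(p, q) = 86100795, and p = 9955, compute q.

p·q = gcd·lcm = 5·86100795 = 430503975, so q = 430503975/9955 = 43245.

43245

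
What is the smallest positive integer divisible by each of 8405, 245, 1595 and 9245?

lcm(8405, 245) = 8405·245/gcd = 2059225/5 = 411845
lcm(411845, 1595) = 411845·1595/gcd = 656892775/5 = 131378555
lcm(131378555, 9245) = 131378555·9245/gcd = 1214594740975/5 = 242918948195

242918948195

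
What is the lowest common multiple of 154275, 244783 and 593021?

89976111225

lcm(154275, 244783) = 154275·244783/gcd = 37763897325/2057 = 18358725
lcm(18358725, 593021) = 18358725·593021/gcd = 10887109458225/121 = 89976111225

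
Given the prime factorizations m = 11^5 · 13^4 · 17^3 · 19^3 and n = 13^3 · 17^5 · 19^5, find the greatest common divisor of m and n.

74035092599

min exponent per shared prime: 13^3 · 17^3 · 19^3 = 74035092599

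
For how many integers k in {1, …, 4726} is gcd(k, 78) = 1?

78 = 2·3·13. Inclusion–exclusion on these primes:
4726 − ⌊4726/2⌋ − ⌊4726/3⌋ − ⌊4726/13⌋ + ⌊4726/6⌋ + ⌊4726/26⌋ + ⌊4726/39⌋ − ⌊4726/78⌋ = 1454

1454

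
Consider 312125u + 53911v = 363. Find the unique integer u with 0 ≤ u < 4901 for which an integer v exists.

gcd(312125, 53911) = 11 (Euclid: 312125 = 5·53911 + 42570; 53911 = 1·42570 + 11341; 42570 = 3·11341 + 8547; 11341 = 1·8547 + 2794; 8547 = 3·2794 + 165; 2794 = 16·165 + 154; 165 = 1·154 + 11; 154 = 14·11 + 0), and 11 | 363.
Extended Euclid: 312125·(328) + 53911·(-1899) = 11. Scale by 33: u₀ = 10824.
General solution u = u₀ + 4901t; reducing mod 4901 gives u = 1022 (and v = -5917).

1022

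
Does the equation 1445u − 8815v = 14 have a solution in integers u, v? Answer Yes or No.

No

By Bézout, 1445u − 8815v = 14 has integer solutions iff gcd(1445, 8815) | 14.
Euclid: 8815 = 6·1445 + 145; 1445 = 9·145 + 140; 145 = 1·140 + 5; 140 = 28·5 + 0. gcd = 5; 14 mod 5 = 4. No.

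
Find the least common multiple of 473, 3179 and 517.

6424759

473 = 11 · 43; 3179 = 11 · 17²; 517 = 11 · 47
lcm takes max exponent of each prime: 11 · 17² · 43 · 47 = 6424759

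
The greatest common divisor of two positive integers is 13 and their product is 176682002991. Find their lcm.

13590923307

Since gcd(u,v)·lcm(u,v) = uv, lcm = 176682002991/13 = 13590923307.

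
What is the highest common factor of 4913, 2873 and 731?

gcd(4913, 2873): 4913 = 1·2873 + 2040; 2873 = 1·2040 + 833; 2040 = 2·833 + 374; 833 = 2·374 + 85; 374 = 4·85 + 34; 85 = 2·34 + 17; 34 = 2·17 + 0 → 17
gcd(17, 731): 731 = 43·17 + 0 → 17

17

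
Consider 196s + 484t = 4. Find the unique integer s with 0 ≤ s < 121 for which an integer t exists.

42

Euclid: 484 = 2·196 + 92; 196 = 2·92 + 12; 92 = 7·12 + 8; 12 = 1·8 + 4; 8 = 2·4 + 0 → gcd = 4; 4 = 4·1.
Back-substitution yields 196·(42) + 484·(-17) = 4, so one solution is s = 42·1 = 42, t = -17·1 = -17.
Solutions in s differ by 484/4 = 121; the one in [0, 121) is 42 mod 121 = 42.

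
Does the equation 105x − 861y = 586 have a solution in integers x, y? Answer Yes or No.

By Bézout, 105x − 861y = 586 has integer solutions iff gcd(105, 861) | 586.
Euclid: 861 = 8·105 + 21; 105 = 5·21 + 0. gcd = 21; 586 mod 21 = 19. No.

No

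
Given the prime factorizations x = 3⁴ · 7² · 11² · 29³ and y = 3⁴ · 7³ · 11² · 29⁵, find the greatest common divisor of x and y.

11712792861

min exponent per shared prime: 3⁴ · 7² · 11² · 29³ = 11712792861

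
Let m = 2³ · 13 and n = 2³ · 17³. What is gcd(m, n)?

8

min exponent per shared prime: 2³ = 8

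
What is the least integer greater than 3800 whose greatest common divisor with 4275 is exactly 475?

Multiples of 475 above 3800: 475·9, 475·10, … . Need the cofactor coprime to 4275/475 = 9.
Checking s = 9, 10, … the first with gcd(s, 9) = 1 is s = 10, giving 4750.

4750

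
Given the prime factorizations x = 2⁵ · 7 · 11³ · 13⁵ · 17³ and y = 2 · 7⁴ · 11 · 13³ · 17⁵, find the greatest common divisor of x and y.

1662254594

min exponent per shared prime: 2 · 7 · 11 · 13³ · 17³ = 1662254594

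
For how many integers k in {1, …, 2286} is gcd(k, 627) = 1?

627 = 3·11·19. Inclusion–exclusion on these primes:
2286 − ⌊2286/3⌋ − ⌊2286/11⌋ − ⌊2286/19⌋ + ⌊2286/33⌋ + ⌊2286/57⌋ + ⌊2286/209⌋ − ⌊2286/627⌋ = 1313

1313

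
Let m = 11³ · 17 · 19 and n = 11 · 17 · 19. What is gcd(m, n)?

3553

min exponent per shared prime: 11 · 17 · 19 = 3553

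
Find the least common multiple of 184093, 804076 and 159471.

424554540228

lcm(184093, 804076) = 184093·804076/gcd = 148024763068/91 = 1626645748
lcm(1626645748, 159471) = 1626645748·159471/gcd = 259402824079308/611 = 424554540228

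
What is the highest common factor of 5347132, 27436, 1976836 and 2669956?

1444

5347132 = 2² · 7 · 19² · 23²; 27436 = 2² · 19³; 1976836 = 2² · 19² · 37²; 2669956 = 2² · 19² · 43²
gcd takes min exponent of each prime: 2² · 19² = 1444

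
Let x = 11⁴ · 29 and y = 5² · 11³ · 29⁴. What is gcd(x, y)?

min exponent per shared prime: 11³ · 29 = 38599

38599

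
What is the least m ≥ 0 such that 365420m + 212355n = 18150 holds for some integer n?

Reduce mod 212355: 365420m ≡ 18150 (mod 212355). With g = gcd(365420, 212355) = 605 dividing 18150, divide through: 604m ≡ 30 (mod 351).
Since gcd(604, 351) = 1, m ≡ 30·(604)⁻¹ ≡ 57 (mod 351). Smallest non-negative: 57.

57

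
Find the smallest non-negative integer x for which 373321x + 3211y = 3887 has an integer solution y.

gcd(373321, 3211) = 169 (Euclid: 373321 = 116·3211 + 845; 3211 = 3·845 + 676; 845 = 1·676 + 169; 676 = 4·169 + 0), and 169 | 3887.
Extended Euclid: 373321·(4) + 3211·(-465) = 169. Scale by 23: x₀ = 92.
General solution x = x₀ + 19t; reducing mod 19 gives x = 16 (and y = -1859).

16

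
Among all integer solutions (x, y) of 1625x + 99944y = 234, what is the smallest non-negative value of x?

gcd(1625, 99944) = 13 (Euclid: 99944 = 61·1625 + 819; 1625 = 1·819 + 806; 819 = 1·806 + 13; 806 = 62·13 + 0), and 13 | 234.
Extended Euclid: 1625·(-123) + 99944·(2) = 13. Scale by 18: x₀ = -2214.
General solution x = x₀ + 7688t; reducing mod 7688 gives x = 5474 (and y = -89).

5474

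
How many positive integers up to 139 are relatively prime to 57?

88

Prime factors of 57: 3, 19. Count integers ≤ 139 divisible by none of them.
By inclusion–exclusion: 139 − ⌊139/3⌋ − ⌊139/19⌋ + ⌊139/57⌋ = 88.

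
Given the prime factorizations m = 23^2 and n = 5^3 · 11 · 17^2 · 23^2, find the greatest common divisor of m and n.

min exponent per shared prime: 23^2 = 529

529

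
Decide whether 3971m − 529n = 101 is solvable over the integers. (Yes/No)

Yes

gcd(3971, 529): 3971 = 7·529 + 268; 529 = 1·268 + 261; 268 = 1·261 + 7; 261 = 37·7 + 2; 7 = 3·2 + 1; 2 = 2·1 + 0 → 1
1 divides 101, so a solution exists.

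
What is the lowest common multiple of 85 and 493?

85 = 5 · 17; 493 = 17 · 29
max exponents: 5 · 17 · 29 = 2465

2465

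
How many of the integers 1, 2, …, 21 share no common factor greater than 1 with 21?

12

21 = 3·7. Inclusion–exclusion on these primes:
21 − ⌊21/3⌋ − ⌊21/7⌋ + ⌊21/21⌋ = 12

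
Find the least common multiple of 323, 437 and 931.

323 = 17 · 19; 437 = 19 · 23; 931 = 7² · 19
lcm takes max exponent of each prime: 7² · 17 · 19 · 23 = 364021

364021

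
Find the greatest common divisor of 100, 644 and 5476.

4

gcd(100, 644): 644 = 6·100 + 44; 100 = 2·44 + 12; 44 = 3·12 + 8; 12 = 1·8 + 4; 8 = 2·4 + 0 → 4
gcd(4, 5476): 5476 = 1369·4 + 0 → 4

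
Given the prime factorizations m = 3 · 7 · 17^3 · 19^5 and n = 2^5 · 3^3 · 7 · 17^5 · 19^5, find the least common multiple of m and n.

max exponent per prime: 2^5 · 3^3 · 7 · 17^5 · 19^5 = 21262992898954464

21262992898954464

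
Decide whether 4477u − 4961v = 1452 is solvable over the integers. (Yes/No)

Yes

By Bézout, 4477u − 4961v = 1452 has integer solutions iff gcd(4477, 4961) | 1452.
Euclid: 4961 = 1·4477 + 484; 4477 = 9·484 + 121; 484 = 4·121 + 0. gcd = 121; 1452 mod 121 = 0. Yes.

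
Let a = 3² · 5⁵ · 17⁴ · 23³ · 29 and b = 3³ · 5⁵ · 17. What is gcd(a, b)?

min exponent per shared prime: 3² · 5⁵ · 17 = 478125

478125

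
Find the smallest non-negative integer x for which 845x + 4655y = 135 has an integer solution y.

832

gcd(845, 4655) = 5 (Euclid: 4655 = 5·845 + 430; 845 = 1·430 + 415; 430 = 1·415 + 15; 415 = 27·15 + 10; 15 = 1·10 + 5; 10 = 2·5 + 0), and 5 | 135.
Extended Euclid: 845·(-314) + 4655·(57) = 5. Scale by 27: x₀ = -8478.
General solution x = x₀ + 931t; reducing mod 931 gives x = 832 (and y = -151).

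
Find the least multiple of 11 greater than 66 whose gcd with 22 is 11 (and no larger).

Multiples of 11 above 66: 11·7, 11·8, … . Need the cofactor coprime to 22/11 = 2.
Checking s = 7, 8, … the first with gcd(s, 2) = 1 is s = 7, giving 77.

77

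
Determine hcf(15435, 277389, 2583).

gcd(15435, 277389): 277389 = 17·15435 + 14994; 15435 = 1·14994 + 441; 14994 = 34·441 + 0 → 441
gcd(441, 2583): 2583 = 5·441 + 378; 441 = 1·378 + 63; 378 = 6·63 + 0 → 63

63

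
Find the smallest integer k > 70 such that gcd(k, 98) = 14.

Multiples of 14 above 70: 14·6, 14·7, … . Need the cofactor coprime to 98/14 = 7.
Checking s = 6, 7, … the first with gcd(s, 7) = 1 is s = 6, giving 84.

84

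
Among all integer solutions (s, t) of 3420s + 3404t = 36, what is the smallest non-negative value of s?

gcd(3420, 3404) = 4 (Euclid: 3420 = 1·3404 + 16; 3404 = 212·16 + 12; 16 = 1·12 + 4; 12 = 3·4 + 0), and 4 | 36.
Extended Euclid: 3420·(213) + 3404·(-214) = 4. Scale by 9: s₀ = 1917.
General solution s = s₀ + 851k; reducing mod 851 gives s = 215 (and t = -216).

215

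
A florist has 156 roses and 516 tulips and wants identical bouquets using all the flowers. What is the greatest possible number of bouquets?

12

Euclid: 516 = 3·156 + 48; 156 = 3·48 + 12; 48 = 4·12 + 0. Last nonzero remainder: 12.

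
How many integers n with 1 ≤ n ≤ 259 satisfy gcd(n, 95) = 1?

95 = 5·19. Inclusion–exclusion on these primes:
259 − ⌊259/5⌋ − ⌊259/19⌋ + ⌊259/95⌋ = 197

197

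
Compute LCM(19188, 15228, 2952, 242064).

1331109936

19188 = 2² · 3² · 13 · 41; 15228 = 2² · 3⁴ · 47; 2952 = 2³ · 3² · 41; 242064 = 2⁴ · 3² · 41²
lcm takes max exponent of each prime: 2⁴ · 3⁴ · 13 · 41² · 47 = 1331109936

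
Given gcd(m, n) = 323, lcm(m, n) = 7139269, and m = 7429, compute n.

310403

m·n = gcd·lcm = 323·7139269 = 2305983887, so n = 2305983887/7429 = 310403.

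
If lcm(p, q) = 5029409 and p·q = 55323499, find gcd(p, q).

11

gcd·lcm = product, so gcd = 55323499/5029409 = 11.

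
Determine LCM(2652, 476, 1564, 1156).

lcm(2652, 476) = 2652·476/gcd = 1262352/68 = 18564
lcm(18564, 1564) = 18564·1564/gcd = 29034096/68 = 426972
lcm(426972, 1156) = 426972·1156/gcd = 493579632/68 = 7258524

7258524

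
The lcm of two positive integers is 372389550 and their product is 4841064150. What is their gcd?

13

From gcd × lcm = ab: gcd = 4841064150 / 372389550 = 13.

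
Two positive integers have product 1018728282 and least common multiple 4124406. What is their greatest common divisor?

gcd·lcm = product, so gcd = 1018728282/4124406 = 247.

247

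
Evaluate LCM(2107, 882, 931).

720594

2107 = 7² · 43; 882 = 2 · 3² · 7²; 931 = 7² · 19
lcm takes max exponent of each prime: 2 · 3² · 7² · 19 · 43 = 720594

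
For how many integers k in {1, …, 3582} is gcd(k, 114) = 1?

Prime factors of 114: 2, 3, 19. Count integers ≤ 3582 divisible by none of them.
By inclusion–exclusion: 3582 − ⌊3582/2⌋ − ⌊3582/3⌋ − ⌊3582/19⌋ + ⌊3582/6⌋ + ⌊3582/38⌋ + ⌊3582/57⌋ − ⌊3582/114⌋ = 1131.

1131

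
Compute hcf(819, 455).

Euclid: 819 = 1·455 + 364; 455 = 1·364 + 91; 364 = 4·91 + 0. Last nonzero remainder: 91.

91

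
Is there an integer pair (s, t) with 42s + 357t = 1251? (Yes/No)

No

By Bézout, 42s + 357t = 1251 has integer solutions iff gcd(42, 357) | 1251.
Euclid: 357 = 8·42 + 21; 42 = 2·21 + 0. gcd = 21; 1251 mod 21 = 12. No.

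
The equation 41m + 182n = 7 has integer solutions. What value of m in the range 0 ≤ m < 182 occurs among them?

49

Euclid: 182 = 4·41 + 18; 41 = 2·18 + 5; 18 = 3·5 + 3; 5 = 1·3 + 2; 3 = 1·2 + 1; 2 = 2·1 + 0 → gcd = 1; 7 = 1·7.
Back-substitution yields 41·(-71) + 182·(16) = 1, so one solution is m = -71·7 = -497, n = 16·7 = 112.
Solutions in m differ by 182/1 = 182; the one in [0, 182) is -497 mod 182 = 49.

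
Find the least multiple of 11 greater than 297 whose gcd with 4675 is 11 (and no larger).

gcd(t, 4675) = 11 forces 11 | t; write t = 11s. Then gcd(11s, 11·425) = 11·gcd(s, 425), so need gcd(s, 425) = 1.
11s > 297 gives s ≥ 28. The least s ≥ 28 coprime to 425 is 28, so t = 11·28 = 308.

308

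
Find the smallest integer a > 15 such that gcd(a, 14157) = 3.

gcd(a, 14157) = 3 forces 3 | a; write a = 3s. Then gcd(3s, 3·4719) = 3·gcd(s, 4719), so need gcd(s, 4719) = 1.
3s > 15 gives s ≥ 6. The least s ≥ 6 coprime to 4719 is 7, so a = 3·7 = 21.

21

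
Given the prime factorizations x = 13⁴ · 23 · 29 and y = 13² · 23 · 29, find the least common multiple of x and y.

19050187

max exponent per prime: 13⁴ · 23 · 29 = 19050187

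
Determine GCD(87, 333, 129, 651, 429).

gcd(87, 333): 333 = 3·87 + 72; 87 = 1·72 + 15; 72 = 4·15 + 12; 15 = 1·12 + 3; 12 = 4·3 + 0 → 3
gcd(3, 129): 129 = 43·3 + 0 → 3
gcd(3, 651): 651 = 217·3 + 0 → 3
gcd(3, 429): 429 = 143·3 + 0 → 3

3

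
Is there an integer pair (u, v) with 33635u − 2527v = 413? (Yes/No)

gcd(33635, 2527): 33635 = 13·2527 + 784; 2527 = 3·784 + 175; 784 = 4·175 + 84; 175 = 2·84 + 7; 84 = 12·7 + 0 → 7
7 divides 413, so a solution exists.

Yes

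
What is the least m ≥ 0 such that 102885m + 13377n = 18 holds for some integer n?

gcd(102885, 13377) = 3 (Euclid: 102885 = 7·13377 + 9246; 13377 = 1·9246 + 4131; 9246 = 2·4131 + 984; 4131 = 4·984 + 195; 984 = 5·195 + 9; 195 = 21·9 + 6; 9 = 1·6 + 3; 6 = 2·3 + 0), and 3 | 18.
Extended Euclid: 102885·(1509) + 13377·(-11606) = 3. Scale by 6: m₀ = 9054.
General solution m = m₀ + 4459t; reducing mod 4459 gives m = 136 (and n = -1046).

136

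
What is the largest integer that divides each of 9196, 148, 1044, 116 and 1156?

gcd(9196, 148): 9196 = 62·148 + 20; 148 = 7·20 + 8; 20 = 2·8 + 4; 8 = 2·4 + 0 → 4
gcd(4, 1044): 1044 = 261·4 + 0 → 4
gcd(4, 116): 116 = 29·4 + 0 → 4
gcd(4, 1156): 1156 = 289·4 + 0 → 4

4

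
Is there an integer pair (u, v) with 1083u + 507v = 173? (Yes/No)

By Bézout, 1083u + 507v = 173 has integer solutions iff gcd(1083, 507) | 173.
Euclid: 1083 = 2·507 + 69; 507 = 7·69 + 24; 69 = 2·24 + 21; 24 = 1·21 + 3; 21 = 7·3 + 0. gcd = 3; 173 mod 3 = 2. No.

No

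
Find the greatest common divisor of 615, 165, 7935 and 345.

15

615 = 3 · 5 · 41; 165 = 3 · 5 · 11; 7935 = 3 · 5 · 23²; 345 = 3 · 5 · 23
gcd takes min exponent of each prime: 3 · 5 = 15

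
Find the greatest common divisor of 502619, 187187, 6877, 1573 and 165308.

13

502619 = 13 · 23 · 41²; 187187 = 7 · 11² · 13 · 17; 6877 = 13 · 23²; 1573 = 11² · 13; 165308 = 2² · 11 · 13 · 17²
gcd takes min exponent of each prime: 13 = 13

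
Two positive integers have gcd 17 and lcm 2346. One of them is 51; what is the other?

u·v = gcd·lcm = 17·2346 = 39882, so v = 39882/51 = 782.

782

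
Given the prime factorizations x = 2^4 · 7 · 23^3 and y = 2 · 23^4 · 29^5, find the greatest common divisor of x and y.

24334

min exponent per shared prime: 2 · 23^3 = 24334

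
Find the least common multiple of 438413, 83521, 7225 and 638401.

438413 = 17² · 37 · 41; 83521 = 17⁴; 7225 = 5² · 17²; 638401 = 17² · 47²
lcm takes max exponent of each prime: 5² · 17⁴ · 37 · 41 · 47² = 6997082440325

6997082440325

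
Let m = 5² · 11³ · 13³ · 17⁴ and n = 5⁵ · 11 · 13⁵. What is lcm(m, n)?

max exponent per prime: 5⁵ · 11³ · 13⁵ · 17⁴ = 128985390909821875

128985390909821875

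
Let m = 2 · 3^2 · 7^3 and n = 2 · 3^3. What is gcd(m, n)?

min exponent per shared prime: 2 · 3^2 = 18

18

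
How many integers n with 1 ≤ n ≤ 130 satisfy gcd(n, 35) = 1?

35 = 5·7. Inclusion–exclusion on these primes:
130 − ⌊130/5⌋ − ⌊130/7⌋ + ⌊130/35⌋ = 89

89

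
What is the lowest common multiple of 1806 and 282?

84882

1806 = 2 · 3 · 7 · 43; 282 = 2 · 3 · 47
max exponents: 2 · 3 · 7 · 43 · 47 = 84882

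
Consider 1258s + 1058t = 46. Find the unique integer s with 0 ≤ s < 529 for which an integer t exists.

gcd(1258, 1058) = 2 (Euclid: 1258 = 1·1058 + 200; 1058 = 5·200 + 58; 200 = 3·58 + 26; 58 = 2·26 + 6; 26 = 4·6 + 2; 6 = 3·2 + 0), and 2 | 46.
Extended Euclid: 1258·(164) + 1058·(-195) = 2. Scale by 23: s₀ = 3772.
General solution s = s₀ + 529k; reducing mod 529 gives s = 69 (and t = -82).

69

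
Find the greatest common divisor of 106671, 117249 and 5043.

3

gcd(106671, 117249): 117249 = 1·106671 + 10578; 106671 = 10·10578 + 891; 10578 = 11·891 + 777; 891 = 1·777 + 114; 777 = 6·114 + 93; 114 = 1·93 + 21; 93 = 4·21 + 9; 21 = 2·9 + 3; 9 = 3·3 + 0 → 3
gcd(3, 5043): 5043 = 1681·3 + 0 → 3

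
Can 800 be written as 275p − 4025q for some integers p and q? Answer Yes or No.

Yes

By Bézout, 275p − 4025q = 800 has integer solutions iff gcd(275, 4025) | 800.
Euclid: 4025 = 14·275 + 175; 275 = 1·175 + 100; 175 = 1·100 + 75; 100 = 1·75 + 25; 75 = 3·25 + 0. gcd = 25; 800 mod 25 = 0. Yes.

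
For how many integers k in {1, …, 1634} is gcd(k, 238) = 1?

659

238 = 2·7·17. Inclusion–exclusion on these primes:
1634 − ⌊1634/2⌋ − ⌊1634/7⌋ − ⌊1634/17⌋ + ⌊1634/14⌋ + ⌊1634/34⌋ + ⌊1634/119⌋ − ⌊1634/238⌋ = 659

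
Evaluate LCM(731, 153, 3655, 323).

731 = 17 · 43; 153 = 3² · 17; 3655 = 5 · 17 · 43; 323 = 17 · 19
lcm takes max exponent of each prime: 3² · 5 · 17 · 19 · 43 = 625005

625005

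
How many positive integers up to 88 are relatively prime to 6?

29

6 = 2·3. Inclusion–exclusion on these primes:
88 − ⌊88/2⌋ − ⌊88/3⌋ + ⌊88/6⌋ = 29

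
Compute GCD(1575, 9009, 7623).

63

1575 = 3² · 5² · 7; 9009 = 3² · 7 · 11 · 13; 7623 = 3² · 7 · 11²
gcd takes min exponent of each prime: 3² · 7 = 63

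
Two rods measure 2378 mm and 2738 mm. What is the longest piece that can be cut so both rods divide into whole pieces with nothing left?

2

2378 = 2 · 29 · 41
2738 = 2 · 37²
Common: 2 = 2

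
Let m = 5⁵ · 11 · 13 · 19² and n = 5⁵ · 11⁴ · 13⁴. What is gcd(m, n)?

min exponent per shared prime: 5⁵ · 11 · 13 = 446875

446875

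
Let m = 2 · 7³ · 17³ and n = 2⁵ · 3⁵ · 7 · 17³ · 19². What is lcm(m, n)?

max exponent per prime: 2⁵ · 3⁵ · 7³ · 17³ · 19² = 4730470494624

4730470494624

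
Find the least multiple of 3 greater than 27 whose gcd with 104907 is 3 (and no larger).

Multiples of 3 above 27: 3·10, 3·11, … . Need the cofactor coprime to 104907/3 = 34969.
Checking s = 10, 11, … the first with gcd(s, 34969) = 1 is s = 10, giving 30.

30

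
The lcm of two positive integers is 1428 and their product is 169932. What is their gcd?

119

From gcd × lcm = pq: gcd = 169932 / 1428 = 119.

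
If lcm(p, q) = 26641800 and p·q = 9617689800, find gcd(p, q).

From gcd × lcm = pq: gcd = 9617689800 / 26641800 = 361.

361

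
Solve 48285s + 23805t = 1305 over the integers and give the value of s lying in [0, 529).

143

Euclid: 48285 = 2·23805 + 675; 23805 = 35·675 + 180; 675 = 3·180 + 135; 180 = 1·135 + 45; 135 = 3·45 + 0 → gcd = 45; 1305 = 45·29.
Back-substitution yields 48285·(-141) + 23805·(286) = 45, so one solution is s = -141·29 = -4089, t = 286·29 = 8294.
Solutions in s differ by 23805/45 = 529; the one in [0, 529) is -4089 mod 529 = 143.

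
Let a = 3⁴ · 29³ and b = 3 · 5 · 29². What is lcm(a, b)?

max exponent per prime: 3⁴ · 5 · 29³ = 9877545

9877545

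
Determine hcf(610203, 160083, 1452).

gcd(610203, 160083): 610203 = 3·160083 + 129954; 160083 = 1·129954 + 30129; 129954 = 4·30129 + 9438; 30129 = 3·9438 + 1815; 9438 = 5·1815 + 363; 1815 = 5·363 + 0 → 363
gcd(363, 1452): 1452 = 4·363 + 0 → 363

363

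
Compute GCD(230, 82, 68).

230 = 2 · 5 · 23; 82 = 2 · 41; 68 = 2² · 17
gcd takes min exponent of each prime: 2 = 2

2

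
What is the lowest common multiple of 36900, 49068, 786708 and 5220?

26807075100

36900 = 2² · 3² · 5² · 41; 49068 = 2² · 3² · 29 · 47; 786708 = 2² · 3² · 13 · 41²; 5220 = 2² · 3² · 5 · 29
lcm takes max exponent of each prime: 2² · 3² · 5² · 13 · 29 · 41² · 47 = 26807075100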